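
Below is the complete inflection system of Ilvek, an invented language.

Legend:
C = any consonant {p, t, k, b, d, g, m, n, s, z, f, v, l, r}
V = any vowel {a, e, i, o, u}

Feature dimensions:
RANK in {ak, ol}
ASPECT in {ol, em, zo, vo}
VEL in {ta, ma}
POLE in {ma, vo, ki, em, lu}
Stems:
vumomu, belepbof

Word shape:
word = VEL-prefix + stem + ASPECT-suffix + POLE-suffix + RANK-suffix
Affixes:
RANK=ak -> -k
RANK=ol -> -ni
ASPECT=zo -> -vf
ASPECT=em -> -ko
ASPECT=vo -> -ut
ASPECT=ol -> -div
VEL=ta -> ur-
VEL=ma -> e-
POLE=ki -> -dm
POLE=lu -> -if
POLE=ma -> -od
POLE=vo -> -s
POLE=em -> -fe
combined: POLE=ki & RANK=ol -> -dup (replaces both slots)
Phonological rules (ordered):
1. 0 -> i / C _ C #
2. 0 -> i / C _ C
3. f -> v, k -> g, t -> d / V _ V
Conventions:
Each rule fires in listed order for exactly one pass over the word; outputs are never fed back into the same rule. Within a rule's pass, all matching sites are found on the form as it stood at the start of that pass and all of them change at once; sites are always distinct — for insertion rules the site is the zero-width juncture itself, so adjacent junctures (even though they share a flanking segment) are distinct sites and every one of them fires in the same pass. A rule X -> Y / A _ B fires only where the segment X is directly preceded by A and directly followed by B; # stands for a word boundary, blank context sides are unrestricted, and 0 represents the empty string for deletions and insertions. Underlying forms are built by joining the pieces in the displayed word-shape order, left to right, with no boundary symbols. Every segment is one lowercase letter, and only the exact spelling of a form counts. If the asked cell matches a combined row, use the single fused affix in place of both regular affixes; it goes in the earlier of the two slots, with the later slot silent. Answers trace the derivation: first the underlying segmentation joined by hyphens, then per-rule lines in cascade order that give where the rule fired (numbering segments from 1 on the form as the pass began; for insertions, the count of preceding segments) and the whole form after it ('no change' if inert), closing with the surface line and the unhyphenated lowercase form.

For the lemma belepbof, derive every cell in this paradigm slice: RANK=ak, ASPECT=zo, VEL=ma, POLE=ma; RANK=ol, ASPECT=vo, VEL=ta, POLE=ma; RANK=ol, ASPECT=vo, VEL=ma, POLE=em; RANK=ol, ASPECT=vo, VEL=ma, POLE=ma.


cell RANK=ak, ASPECT=zo, VEL=ma, POLE=ma:
underlying: e-belepbof-vf-od-k
1. 0 -> i / C _ C #: inserts after position(s) 13: ebelepbofvfodik
2. 0 -> i / C _ C: inserts after position(s) 6, 9, 10: ebelepibofivifodik
3. f -> v, k -> g, t -> d / V _ V: fires at position(s) 10, 14: ebelepibovivivodik
surface: ebelepibovivivodik

cell RANK=ol, ASPECT=vo, VEL=ta, POLE=ma:
underlying: ur-belepbof-ut-od-ni
1. 0 -> i / C _ C #: no change
2. 0 -> i / C _ C: inserts after position(s) 2, 7, 14: uribelepibofutodini
3. f -> v, k -> g, t -> d / V _ V: fires at position(s) 12, 14: uribelepibovudodini
surface: uribelepibovudodini

cell RANK=ol, ASPECT=vo, VEL=ma, POLE=em:
underlying: e-belepbof-ut-fe-ni
1. 0 -> i / C _ C #: no change
2. 0 -> i / C _ C: inserts after position(s) 6, 11: ebelepibofutifeni
3. f -> v, k -> g, t -> d / V _ V: fires at position(s) 10, 12, 14: ebelepibovudiveni
surface: ebelepibovudiveni

cell RANK=ol, ASPECT=vo, VEL=ma, POLE=ma:
underlying: e-belepbof-ut-od-ni
1. 0 -> i / C _ C #: no change
2. 0 -> i / C _ C: inserts after position(s) 6, 13: ebelepibofutodini
3. f -> v, k -> g, t -> d / V _ V: fires at position(s) 10, 12: ebelepibovudodini
surface: ebelepibovudodini


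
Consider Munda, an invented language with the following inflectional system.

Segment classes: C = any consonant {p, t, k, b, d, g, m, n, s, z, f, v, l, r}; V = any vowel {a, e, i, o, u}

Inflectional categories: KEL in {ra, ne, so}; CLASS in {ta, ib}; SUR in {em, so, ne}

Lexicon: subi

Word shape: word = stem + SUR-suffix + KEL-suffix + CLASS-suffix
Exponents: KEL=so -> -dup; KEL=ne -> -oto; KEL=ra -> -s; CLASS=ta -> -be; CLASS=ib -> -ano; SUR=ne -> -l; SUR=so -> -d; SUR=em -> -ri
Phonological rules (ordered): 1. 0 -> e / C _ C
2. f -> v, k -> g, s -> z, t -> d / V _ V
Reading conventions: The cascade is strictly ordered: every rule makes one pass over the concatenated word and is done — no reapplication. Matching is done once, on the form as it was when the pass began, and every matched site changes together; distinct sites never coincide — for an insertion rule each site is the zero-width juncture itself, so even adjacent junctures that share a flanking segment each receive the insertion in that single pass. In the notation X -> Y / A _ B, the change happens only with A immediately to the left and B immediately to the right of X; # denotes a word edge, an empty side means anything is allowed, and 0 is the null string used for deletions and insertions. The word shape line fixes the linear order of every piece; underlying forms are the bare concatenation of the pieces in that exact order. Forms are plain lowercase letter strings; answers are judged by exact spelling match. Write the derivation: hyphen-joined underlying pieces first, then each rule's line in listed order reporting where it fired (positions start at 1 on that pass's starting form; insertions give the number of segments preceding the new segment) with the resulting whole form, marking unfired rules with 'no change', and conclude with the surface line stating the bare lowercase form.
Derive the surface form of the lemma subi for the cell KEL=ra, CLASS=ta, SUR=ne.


underlying: subi-l-s-be
1. 0 -> e / C _ C: inserts after position(s) 5, 6: subilesebe
2. f -> v, k -> g, s -> z, t -> d / V _ V: fires at position(s) 7: subilezebe
surface: subilezebe


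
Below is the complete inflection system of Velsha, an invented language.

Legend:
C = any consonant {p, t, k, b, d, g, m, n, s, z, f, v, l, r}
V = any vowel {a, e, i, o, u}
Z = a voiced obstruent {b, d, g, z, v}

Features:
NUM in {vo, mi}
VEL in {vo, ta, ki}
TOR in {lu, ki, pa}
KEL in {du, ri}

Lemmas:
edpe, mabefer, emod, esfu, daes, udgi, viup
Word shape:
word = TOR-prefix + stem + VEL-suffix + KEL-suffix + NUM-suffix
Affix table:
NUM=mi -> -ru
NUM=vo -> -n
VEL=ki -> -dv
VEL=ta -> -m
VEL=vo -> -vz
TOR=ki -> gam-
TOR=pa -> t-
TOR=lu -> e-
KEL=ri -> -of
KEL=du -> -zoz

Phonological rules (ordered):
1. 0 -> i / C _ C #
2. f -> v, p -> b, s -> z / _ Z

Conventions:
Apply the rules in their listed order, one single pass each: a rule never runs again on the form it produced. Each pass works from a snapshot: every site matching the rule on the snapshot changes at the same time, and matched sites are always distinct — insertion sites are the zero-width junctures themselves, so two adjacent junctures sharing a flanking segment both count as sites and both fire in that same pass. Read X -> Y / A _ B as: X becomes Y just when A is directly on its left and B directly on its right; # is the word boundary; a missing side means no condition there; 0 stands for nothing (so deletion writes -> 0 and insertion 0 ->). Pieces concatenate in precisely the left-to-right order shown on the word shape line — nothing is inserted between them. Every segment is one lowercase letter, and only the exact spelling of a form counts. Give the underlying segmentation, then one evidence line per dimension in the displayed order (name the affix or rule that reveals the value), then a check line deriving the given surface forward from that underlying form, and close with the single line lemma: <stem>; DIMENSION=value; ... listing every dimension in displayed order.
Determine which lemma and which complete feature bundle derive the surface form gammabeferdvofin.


underlying: gam-mabefer-dv-of-n
NUM=vo - signalled by the affix -n
VEL=ki - signalled by the affix -dv
TOR=ki - signalled by the affix gam-
KEL=ri - signalled by the affix -of
check: gammabeferdvofn -> gammabeferdvofin -> gammabeferdvofin
lemma: mabefer; NUM=vo; VEL=ki; TOR=ki; KEL=ri


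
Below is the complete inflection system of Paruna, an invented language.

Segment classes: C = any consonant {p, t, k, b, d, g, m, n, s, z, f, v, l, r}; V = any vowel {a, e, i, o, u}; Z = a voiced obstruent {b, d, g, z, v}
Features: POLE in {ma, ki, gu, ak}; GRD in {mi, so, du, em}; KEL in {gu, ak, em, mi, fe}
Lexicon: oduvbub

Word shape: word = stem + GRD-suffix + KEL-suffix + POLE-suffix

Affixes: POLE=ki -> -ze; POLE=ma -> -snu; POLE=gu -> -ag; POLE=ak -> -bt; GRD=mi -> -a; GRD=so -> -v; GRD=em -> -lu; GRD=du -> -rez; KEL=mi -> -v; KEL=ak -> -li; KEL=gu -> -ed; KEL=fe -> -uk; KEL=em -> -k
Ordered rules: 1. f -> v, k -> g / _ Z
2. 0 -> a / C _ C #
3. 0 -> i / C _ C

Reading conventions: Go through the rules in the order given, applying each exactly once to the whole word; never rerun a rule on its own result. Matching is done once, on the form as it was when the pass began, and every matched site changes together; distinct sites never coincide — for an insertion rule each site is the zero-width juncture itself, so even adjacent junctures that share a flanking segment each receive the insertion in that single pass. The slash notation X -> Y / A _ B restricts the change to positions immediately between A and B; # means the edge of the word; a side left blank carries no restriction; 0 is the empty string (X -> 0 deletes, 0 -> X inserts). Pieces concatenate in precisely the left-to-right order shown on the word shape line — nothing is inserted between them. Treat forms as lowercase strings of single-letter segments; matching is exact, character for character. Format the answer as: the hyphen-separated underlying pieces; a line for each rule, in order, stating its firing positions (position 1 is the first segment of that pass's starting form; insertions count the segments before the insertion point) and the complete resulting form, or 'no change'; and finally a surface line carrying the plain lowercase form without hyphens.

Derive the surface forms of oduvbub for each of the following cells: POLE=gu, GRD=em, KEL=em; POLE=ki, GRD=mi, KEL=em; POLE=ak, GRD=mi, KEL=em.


cell POLE=gu, GRD=em, KEL=em:
underlying: oduvbub-lu-k-ag
1. f -> v, k -> g / _ Z: no change
2. 0 -> a / C _ C #: no change
3. 0 -> i / C _ C: inserts after position(s) 4, 7: oduvibubilukag
surface: oduvibubilukag

cell POLE=ki, GRD=mi, KEL=em:
underlying: oduvbub-a-k-ze
1. f -> v, k -> g / _ Z: fires at position(s) 9: oduvbubagze
2. 0 -> a / C _ C #: no change
3. 0 -> i / C _ C: inserts after position(s) 4, 9: oduvibubagize
surface: oduvibubagize

cell POLE=ak, GRD=mi, KEL=em:
underlying: oduvbub-a-k-bt
1. f -> v, k -> g / _ Z: fires at position(s) 9: oduvbubagbt
2. 0 -> a / C _ C #: inserts after position(s) 10: oduvbubagbat
3. 0 -> i / C _ C: inserts after position(s) 4, 9: oduvibubagibat
surface: oduvibubagibat


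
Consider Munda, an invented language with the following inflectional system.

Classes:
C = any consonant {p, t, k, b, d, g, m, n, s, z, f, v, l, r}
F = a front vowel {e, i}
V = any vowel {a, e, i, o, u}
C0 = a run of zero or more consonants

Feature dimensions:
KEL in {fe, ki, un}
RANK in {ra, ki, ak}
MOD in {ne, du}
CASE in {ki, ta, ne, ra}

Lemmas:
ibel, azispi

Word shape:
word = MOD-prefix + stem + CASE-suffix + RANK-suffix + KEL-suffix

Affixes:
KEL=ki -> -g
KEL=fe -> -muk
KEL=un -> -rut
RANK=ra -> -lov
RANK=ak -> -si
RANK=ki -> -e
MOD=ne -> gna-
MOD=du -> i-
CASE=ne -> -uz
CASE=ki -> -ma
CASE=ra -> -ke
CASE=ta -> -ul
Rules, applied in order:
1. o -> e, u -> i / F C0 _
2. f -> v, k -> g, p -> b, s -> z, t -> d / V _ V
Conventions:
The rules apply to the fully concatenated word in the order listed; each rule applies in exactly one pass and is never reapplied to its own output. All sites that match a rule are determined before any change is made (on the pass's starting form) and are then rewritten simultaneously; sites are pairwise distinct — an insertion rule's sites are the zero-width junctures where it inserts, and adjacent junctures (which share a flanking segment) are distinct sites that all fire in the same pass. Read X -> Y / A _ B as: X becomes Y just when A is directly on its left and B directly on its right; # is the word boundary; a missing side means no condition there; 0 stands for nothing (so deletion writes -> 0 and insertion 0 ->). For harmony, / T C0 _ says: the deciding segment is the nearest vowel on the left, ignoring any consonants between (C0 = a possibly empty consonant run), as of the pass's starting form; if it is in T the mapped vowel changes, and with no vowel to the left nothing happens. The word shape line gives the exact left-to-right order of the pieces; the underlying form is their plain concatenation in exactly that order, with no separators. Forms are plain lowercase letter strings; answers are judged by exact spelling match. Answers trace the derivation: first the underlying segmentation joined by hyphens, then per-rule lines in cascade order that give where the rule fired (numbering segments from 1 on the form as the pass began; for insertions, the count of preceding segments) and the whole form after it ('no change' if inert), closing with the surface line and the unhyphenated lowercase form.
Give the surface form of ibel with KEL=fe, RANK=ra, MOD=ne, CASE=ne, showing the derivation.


underlying: gna-ibel-uz-lov-muk
1. o -> e, u -> i / F C0 _: fires at position(s) 8: gnaibelizlovmuk
2. f -> v, k -> g, p -> b, s -> z, t -> d / V _ V: no change
surface: gnaibelizlovmuk


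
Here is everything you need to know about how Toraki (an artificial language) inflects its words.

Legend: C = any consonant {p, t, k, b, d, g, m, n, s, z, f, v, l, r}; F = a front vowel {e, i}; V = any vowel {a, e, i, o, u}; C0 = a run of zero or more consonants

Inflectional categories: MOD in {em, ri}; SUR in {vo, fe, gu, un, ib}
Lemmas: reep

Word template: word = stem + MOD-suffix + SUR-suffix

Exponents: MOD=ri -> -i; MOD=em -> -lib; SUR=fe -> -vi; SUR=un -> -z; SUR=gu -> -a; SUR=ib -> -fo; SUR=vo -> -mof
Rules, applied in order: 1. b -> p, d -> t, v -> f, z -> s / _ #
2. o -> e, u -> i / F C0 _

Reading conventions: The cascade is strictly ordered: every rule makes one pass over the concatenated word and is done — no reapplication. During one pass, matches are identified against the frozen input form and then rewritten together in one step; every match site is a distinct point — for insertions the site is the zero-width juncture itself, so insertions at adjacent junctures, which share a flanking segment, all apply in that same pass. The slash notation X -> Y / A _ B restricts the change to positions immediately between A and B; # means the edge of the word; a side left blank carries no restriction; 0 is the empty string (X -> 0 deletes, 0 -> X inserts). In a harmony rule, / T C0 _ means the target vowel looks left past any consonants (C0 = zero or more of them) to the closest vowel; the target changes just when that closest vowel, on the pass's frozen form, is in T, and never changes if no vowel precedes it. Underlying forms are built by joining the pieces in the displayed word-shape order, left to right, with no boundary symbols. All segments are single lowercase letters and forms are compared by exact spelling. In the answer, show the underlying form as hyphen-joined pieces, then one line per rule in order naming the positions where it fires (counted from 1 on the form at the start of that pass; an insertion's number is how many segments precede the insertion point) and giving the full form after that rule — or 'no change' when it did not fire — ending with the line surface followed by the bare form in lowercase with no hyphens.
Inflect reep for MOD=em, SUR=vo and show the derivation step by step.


underlying: reep-lib-mof
1. b -> p, d -> t, v -> f, z -> s / _ #: no change
2. o -> e, u -> i / F C0 _: fires at position(s) 9: reeplibmef
surface: reeplibmef


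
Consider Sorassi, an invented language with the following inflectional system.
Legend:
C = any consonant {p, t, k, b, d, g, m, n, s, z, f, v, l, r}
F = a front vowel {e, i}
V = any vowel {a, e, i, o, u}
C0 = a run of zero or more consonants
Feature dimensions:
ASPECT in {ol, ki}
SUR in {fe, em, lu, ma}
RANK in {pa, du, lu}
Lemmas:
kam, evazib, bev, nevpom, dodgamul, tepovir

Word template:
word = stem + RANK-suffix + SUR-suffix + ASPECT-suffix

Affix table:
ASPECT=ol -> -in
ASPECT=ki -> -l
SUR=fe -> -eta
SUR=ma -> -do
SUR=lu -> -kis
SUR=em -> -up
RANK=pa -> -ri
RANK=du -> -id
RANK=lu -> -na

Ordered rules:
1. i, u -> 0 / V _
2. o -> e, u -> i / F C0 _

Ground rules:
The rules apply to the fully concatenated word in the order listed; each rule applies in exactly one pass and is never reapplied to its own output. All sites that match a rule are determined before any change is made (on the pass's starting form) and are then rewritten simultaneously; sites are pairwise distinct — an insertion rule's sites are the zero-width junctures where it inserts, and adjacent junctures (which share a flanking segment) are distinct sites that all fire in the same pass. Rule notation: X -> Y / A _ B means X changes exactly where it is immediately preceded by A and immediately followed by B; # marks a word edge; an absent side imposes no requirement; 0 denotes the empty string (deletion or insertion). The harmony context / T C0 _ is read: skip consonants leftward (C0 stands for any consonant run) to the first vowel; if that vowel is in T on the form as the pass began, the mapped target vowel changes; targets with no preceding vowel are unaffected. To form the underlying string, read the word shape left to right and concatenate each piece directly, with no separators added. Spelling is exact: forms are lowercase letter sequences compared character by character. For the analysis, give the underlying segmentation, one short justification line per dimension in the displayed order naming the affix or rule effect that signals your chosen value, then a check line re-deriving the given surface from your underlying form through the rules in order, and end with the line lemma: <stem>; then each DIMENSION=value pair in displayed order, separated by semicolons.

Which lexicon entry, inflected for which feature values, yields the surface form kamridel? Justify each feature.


underlying: kam-ri-do-l
ASPECT=ki - signalled by the affix -l
SUR=ma - signalled by the affix -do
RANK=pa - signalled by the affix -ri
check: kamridol -> kamridol -> kamridel
lemma: kam; ASPECT=ki; SUR=ma; RANK=pa


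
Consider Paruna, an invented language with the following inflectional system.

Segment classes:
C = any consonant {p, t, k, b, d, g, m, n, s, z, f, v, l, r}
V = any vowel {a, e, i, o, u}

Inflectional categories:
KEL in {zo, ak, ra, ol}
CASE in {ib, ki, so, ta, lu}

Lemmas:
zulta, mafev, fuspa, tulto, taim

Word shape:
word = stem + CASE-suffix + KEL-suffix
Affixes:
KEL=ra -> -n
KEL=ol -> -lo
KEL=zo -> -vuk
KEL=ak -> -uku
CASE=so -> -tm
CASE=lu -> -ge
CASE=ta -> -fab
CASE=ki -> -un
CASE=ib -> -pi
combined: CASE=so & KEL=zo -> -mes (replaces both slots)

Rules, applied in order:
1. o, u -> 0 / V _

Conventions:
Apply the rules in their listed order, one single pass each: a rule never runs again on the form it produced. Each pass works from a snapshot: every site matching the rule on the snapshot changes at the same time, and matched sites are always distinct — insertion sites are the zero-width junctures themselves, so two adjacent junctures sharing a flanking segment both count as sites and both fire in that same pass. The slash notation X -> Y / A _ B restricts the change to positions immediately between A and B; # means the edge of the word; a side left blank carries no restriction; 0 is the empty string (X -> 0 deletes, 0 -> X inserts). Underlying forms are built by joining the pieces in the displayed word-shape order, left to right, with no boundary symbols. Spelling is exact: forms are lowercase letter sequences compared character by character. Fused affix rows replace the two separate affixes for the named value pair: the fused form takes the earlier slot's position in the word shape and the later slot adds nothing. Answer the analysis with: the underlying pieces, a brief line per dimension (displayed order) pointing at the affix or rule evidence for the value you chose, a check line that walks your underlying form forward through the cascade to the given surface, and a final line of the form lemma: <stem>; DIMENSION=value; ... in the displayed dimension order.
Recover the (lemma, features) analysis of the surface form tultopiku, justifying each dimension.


underlying: tulto-pi-uku
KEL=ak - signalled by the affix -uku
CASE=ib - signalled by the affix -pi
check: tultopiuku -> tultopiku
lemma: tulto; KEL=ak; CASE=ib


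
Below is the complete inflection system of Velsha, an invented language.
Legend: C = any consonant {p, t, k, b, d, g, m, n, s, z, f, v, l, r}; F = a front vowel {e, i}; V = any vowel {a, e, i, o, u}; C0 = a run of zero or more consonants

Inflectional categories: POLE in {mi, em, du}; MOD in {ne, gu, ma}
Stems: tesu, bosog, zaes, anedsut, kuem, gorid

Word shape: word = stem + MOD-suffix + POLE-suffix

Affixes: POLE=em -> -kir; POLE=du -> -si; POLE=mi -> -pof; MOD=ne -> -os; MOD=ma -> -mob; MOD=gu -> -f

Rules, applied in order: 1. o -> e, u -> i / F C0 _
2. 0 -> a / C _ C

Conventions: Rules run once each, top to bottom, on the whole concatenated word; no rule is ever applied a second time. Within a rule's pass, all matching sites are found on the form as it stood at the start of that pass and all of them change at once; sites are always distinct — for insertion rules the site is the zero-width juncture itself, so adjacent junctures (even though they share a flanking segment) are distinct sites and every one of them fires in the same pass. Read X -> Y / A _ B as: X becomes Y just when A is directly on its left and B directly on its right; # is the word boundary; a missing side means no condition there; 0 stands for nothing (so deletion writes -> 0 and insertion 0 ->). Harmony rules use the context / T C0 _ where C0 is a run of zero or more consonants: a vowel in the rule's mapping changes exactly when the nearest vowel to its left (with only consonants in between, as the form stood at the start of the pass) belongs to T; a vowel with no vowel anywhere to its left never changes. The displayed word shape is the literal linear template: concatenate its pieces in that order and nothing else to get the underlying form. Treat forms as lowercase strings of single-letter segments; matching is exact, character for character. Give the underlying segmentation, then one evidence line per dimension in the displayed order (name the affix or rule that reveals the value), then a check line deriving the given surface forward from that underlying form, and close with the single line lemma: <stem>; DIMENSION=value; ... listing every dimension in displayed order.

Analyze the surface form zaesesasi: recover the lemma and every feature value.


underlying: zaes-os-si
POLE=du - signalled by the affix -si
MOD=ne - signalled by the affix -os
check: zaesossi -> zaesessi -> zaesesasi
lemma: zaes; POLE=du; MOD=ne


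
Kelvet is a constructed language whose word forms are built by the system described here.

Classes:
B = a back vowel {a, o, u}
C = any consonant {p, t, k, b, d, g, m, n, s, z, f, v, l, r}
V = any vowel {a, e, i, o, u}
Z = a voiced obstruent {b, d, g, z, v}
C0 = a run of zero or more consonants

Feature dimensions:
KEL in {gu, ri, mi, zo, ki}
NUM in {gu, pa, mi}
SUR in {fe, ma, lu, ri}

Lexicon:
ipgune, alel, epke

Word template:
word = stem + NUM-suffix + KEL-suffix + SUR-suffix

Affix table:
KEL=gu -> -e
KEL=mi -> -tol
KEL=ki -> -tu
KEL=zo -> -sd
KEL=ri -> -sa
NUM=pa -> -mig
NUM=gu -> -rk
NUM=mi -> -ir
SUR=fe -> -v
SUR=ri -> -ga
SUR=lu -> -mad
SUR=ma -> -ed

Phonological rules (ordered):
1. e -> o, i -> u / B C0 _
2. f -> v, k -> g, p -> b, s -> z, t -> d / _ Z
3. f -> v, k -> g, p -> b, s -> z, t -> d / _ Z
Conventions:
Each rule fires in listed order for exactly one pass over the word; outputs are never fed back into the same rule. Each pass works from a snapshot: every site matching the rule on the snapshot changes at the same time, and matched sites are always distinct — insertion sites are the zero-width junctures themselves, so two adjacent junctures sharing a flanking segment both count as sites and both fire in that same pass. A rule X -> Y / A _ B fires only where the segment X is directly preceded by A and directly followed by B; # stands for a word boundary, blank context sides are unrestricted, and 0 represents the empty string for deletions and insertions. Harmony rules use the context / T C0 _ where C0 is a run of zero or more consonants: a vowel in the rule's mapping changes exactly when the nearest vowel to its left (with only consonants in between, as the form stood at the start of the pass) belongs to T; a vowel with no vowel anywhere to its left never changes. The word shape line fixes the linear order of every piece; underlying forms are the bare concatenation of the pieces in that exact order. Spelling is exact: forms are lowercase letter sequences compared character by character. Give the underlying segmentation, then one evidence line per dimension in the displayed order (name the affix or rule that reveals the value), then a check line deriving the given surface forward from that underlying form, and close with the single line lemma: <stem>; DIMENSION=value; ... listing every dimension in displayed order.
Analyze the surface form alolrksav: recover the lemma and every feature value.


underlying: alel-rk-sa-v
KEL=ri - signalled by the affix -sa
NUM=gu - signalled by the affix -rk
SUR=fe - signalled by the affix -v
check: alelrksav -> alolrksav -> alolrksav -> alolrksav
lemma: alel; KEL=ri; NUM=gu; SUR=fe


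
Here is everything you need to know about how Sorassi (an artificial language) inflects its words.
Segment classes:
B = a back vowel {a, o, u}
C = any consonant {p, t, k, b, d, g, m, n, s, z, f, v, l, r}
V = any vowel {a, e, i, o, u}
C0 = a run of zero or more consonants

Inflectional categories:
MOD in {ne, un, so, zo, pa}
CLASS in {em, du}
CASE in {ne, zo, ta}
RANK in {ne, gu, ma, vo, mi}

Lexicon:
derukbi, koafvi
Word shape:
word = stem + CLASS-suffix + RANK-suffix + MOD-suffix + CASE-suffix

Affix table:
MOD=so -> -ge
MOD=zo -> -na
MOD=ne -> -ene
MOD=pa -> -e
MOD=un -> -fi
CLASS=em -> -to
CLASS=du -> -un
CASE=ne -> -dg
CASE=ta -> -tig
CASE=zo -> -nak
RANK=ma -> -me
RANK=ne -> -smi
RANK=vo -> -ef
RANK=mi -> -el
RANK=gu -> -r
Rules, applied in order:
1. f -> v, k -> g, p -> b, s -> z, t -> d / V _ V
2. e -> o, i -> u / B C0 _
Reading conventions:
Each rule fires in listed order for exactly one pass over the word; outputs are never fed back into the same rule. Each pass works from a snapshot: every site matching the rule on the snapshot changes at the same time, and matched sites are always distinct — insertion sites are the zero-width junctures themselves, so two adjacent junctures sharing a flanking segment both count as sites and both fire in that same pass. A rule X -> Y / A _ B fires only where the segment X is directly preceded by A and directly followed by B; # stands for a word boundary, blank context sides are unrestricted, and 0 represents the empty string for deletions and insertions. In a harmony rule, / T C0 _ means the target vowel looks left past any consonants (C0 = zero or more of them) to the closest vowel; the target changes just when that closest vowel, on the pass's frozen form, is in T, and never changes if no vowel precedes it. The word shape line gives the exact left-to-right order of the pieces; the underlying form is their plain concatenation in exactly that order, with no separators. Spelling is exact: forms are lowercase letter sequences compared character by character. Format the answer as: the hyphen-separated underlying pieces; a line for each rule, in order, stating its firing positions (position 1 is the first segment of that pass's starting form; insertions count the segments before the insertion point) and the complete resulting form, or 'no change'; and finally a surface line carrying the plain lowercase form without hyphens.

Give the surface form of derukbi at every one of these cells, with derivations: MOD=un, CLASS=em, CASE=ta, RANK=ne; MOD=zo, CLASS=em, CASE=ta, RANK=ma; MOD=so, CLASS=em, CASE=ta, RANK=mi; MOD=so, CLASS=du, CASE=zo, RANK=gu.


cell MOD=un, CLASS=em, CASE=ta, RANK=ne:
underlying: derukbi-to-smi-fi-tig
1. f -> v, k -> g, p -> b, s -> z, t -> d / V _ V: fires at position(s) 8, 13, 15: derukbidosmividig
2. e -> o, i -> u / B C0 _: fires at position(s) 7, 12: derukbudosmuvidig
surface: derukbudosmuvidig

cell MOD=zo, CLASS=em, CASE=ta, RANK=ma:
underlying: derukbi-to-me-na-tig
1. f -> v, k -> g, p -> b, s -> z, t -> d / V _ V: fires at position(s) 8, 14: derukbidomenadig
2. e -> o, i -> u / B C0 _: fires at position(s) 7, 11, 15: derukbudomonadug
surface: derukbudomonadug

cell MOD=so, CLASS=em, CASE=ta, RANK=mi:
underlying: derukbi-to-el-ge-tig
1. f -> v, k -> g, p -> b, s -> z, t -> d / V _ V: fires at position(s) 8, 14: derukbidoelgedig
2. e -> o, i -> u / B C0 _: fires at position(s) 7, 10: derukbudoolgedig
surface: derukbudoolgedig

cell MOD=so, CLASS=du, CASE=zo, RANK=gu:
underlying: derukbi-un-r-ge-nak
1. f -> v, k -> g, p -> b, s -> z, t -> d / V _ V: no change
2. e -> o, i -> u / B C0 _: fires at position(s) 7, 12: derukbuunrgonak
surface: derukbuunrgonak


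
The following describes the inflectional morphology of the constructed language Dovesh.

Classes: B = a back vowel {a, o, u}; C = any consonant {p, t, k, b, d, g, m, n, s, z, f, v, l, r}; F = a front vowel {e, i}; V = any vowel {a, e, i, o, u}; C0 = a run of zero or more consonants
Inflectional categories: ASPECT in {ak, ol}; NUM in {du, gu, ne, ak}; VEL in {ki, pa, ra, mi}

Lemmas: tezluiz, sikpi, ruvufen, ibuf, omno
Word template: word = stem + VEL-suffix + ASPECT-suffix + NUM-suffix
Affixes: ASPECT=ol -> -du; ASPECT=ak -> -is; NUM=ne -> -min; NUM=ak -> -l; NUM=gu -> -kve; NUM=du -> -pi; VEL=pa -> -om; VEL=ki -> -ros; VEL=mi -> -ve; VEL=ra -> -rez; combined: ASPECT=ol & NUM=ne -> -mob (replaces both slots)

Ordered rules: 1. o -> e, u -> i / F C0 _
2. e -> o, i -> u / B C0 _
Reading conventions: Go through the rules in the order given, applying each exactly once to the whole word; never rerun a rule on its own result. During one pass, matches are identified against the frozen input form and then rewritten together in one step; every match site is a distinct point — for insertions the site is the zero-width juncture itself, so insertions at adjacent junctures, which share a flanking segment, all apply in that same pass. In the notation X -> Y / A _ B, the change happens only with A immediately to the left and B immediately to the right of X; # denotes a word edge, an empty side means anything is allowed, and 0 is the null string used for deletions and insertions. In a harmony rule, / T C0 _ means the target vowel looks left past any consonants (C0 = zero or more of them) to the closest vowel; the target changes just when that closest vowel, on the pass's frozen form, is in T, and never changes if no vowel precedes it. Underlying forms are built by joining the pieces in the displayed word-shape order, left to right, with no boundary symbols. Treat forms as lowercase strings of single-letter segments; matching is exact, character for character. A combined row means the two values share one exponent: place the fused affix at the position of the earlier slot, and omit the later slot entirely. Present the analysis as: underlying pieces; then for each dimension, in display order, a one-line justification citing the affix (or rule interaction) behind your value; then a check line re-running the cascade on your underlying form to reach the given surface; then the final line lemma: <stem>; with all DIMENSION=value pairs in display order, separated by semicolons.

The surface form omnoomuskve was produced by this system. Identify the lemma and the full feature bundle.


underlying: omno-om-is-kve
ASPECT=ak - signalled by the affix -is
NUM=gu - signalled by the affix -kve
VEL=pa - signalled by the affix -om
check: omnoomiskve -> omnoomiskve -> omnoomuskve
lemma: omno; ASPECT=ak; NUM=gu; VEL=pa


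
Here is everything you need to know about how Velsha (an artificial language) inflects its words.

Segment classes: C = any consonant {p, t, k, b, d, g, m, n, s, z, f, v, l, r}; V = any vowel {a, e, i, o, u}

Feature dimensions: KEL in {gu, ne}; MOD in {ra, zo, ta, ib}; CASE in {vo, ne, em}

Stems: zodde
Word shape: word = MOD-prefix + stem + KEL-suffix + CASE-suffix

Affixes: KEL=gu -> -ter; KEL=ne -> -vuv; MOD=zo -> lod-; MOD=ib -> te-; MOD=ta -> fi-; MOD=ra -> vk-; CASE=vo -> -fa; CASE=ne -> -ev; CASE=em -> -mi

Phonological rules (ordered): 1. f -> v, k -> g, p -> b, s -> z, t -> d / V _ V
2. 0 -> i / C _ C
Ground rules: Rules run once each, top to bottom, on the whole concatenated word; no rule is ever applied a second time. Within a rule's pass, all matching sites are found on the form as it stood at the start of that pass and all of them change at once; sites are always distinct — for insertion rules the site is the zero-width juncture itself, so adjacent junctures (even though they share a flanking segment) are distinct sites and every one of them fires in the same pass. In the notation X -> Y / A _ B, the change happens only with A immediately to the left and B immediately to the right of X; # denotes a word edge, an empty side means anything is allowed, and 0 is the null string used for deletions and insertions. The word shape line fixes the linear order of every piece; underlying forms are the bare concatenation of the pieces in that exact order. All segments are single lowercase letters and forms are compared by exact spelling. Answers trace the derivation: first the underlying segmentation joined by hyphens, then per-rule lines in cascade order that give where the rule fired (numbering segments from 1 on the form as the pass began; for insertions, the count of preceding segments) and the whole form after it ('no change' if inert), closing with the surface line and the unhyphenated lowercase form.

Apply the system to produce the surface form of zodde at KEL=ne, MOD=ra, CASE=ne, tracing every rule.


underlying: vk-zodde-vuv-ev
1. f -> v, k -> g, p -> b, s -> z, t -> d / V _ V: no change
2. 0 -> i / C _ C: inserts after position(s) 1, 2, 5: vikizodidevuvev
surface: vikizodidevuvev


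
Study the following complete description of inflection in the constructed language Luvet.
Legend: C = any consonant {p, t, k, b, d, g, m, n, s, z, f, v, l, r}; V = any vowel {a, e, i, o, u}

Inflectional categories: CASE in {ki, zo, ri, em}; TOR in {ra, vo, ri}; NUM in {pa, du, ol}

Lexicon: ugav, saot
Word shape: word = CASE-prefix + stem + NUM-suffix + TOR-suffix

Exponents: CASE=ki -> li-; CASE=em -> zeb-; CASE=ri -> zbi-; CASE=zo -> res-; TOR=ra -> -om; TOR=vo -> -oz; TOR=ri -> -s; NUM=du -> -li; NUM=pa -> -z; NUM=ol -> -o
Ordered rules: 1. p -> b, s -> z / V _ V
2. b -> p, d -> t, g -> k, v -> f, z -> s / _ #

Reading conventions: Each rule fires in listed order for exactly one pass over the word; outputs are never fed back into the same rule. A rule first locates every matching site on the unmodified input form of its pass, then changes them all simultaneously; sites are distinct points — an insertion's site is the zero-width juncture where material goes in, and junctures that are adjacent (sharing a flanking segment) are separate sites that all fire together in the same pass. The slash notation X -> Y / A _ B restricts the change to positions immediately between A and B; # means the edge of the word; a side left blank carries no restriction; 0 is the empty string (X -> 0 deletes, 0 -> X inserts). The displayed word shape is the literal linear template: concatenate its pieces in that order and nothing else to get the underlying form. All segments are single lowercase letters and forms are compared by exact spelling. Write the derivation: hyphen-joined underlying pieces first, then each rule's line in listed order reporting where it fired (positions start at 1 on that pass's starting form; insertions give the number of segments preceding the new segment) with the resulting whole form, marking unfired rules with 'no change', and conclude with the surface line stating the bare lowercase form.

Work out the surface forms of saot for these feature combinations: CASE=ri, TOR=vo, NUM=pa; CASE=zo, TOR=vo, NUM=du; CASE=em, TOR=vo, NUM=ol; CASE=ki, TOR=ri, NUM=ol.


cell CASE=ri, TOR=vo, NUM=pa:
underlying: zbi-saot-z-oz
1. p -> b, s -> z / V _ V: fires at position(s) 4: zbizaotzoz
2. b -> p, d -> t, g -> k, v -> f, z -> s / _ #: fires at position(s) 10: zbizaotzos
surface: zbizaotzos

cell CASE=zo, TOR=vo, NUM=du:
underlying: res-saot-li-oz
1. p -> b, s -> z / V _ V: no change
2. b -> p, d -> t, g -> k, v -> f, z -> s / _ #: fires at position(s) 11: ressaotlios
surface: ressaotlios

cell CASE=em, TOR=vo, NUM=ol:
underlying: zeb-saot-o-oz
1. p -> b, s -> z / V _ V: no change
2. b -> p, d -> t, g -> k, v -> f, z -> s / _ #: fires at position(s) 10: zebsaotoos
surface: zebsaotoos

cell CASE=ki, TOR=ri, NUM=ol:
underlying: li-saot-o-s
1. p -> b, s -> z / V _ V: fires at position(s) 3: lizaotos
2. b -> p, d -> t, g -> k, v -> f, z -> s / _ #: no change
surface: lizaotos


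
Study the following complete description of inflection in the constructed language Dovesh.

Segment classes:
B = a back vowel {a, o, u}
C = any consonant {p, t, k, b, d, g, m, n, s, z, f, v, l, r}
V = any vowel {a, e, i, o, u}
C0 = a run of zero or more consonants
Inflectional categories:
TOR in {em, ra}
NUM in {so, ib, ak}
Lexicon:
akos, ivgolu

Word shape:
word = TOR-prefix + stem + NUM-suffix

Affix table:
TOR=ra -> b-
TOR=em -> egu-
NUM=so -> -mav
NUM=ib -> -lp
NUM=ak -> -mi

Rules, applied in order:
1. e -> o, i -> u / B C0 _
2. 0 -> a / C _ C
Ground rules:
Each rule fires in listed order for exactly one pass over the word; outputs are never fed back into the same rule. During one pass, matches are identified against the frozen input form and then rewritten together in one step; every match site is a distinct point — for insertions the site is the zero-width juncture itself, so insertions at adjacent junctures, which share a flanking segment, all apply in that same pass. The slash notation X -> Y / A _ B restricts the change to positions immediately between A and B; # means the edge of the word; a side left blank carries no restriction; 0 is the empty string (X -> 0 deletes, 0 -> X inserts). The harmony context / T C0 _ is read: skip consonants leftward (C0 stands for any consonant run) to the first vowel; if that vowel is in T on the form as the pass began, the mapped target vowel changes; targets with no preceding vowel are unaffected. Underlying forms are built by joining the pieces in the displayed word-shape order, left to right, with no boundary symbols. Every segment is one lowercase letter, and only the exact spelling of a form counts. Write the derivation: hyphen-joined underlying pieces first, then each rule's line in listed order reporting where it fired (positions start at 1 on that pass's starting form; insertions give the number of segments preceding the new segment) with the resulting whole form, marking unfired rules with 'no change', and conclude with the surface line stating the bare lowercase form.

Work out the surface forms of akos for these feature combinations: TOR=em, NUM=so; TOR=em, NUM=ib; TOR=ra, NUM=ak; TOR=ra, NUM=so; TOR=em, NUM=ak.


cell TOR=em, NUM=so:
underlying: egu-akos-mav
1. e -> o, i -> u / B C0 _: no change
2. 0 -> a / C _ C: inserts after position(s) 7: eguakosamav
surface: eguakosamav

cell TOR=em, NUM=ib:
underlying: egu-akos-lp
1. e -> o, i -> u / B C0 _: no change
2. 0 -> a / C _ C: inserts after position(s) 7, 8: eguakosalap
surface: eguakosalap

cell TOR=ra, NUM=ak:
underlying: b-akos-mi
1. e -> o, i -> u / B C0 _: fires at position(s) 7: bakosmu
2. 0 -> a / C _ C: inserts after position(s) 5: bakosamu
surface: bakosamu

cell TOR=ra, NUM=so:
underlying: b-akos-mav
1. e -> o, i -> u / B C0 _: no change
2. 0 -> a / C _ C: inserts after position(s) 5: bakosamav
surface: bakosamav

cell TOR=em, NUM=ak:
underlying: egu-akos-mi
1. e -> o, i -> u / B C0 _: fires at position(s) 9: eguakosmu
2. 0 -> a / C _ C: inserts after position(s) 7: eguakosamu
surface: eguakosamu


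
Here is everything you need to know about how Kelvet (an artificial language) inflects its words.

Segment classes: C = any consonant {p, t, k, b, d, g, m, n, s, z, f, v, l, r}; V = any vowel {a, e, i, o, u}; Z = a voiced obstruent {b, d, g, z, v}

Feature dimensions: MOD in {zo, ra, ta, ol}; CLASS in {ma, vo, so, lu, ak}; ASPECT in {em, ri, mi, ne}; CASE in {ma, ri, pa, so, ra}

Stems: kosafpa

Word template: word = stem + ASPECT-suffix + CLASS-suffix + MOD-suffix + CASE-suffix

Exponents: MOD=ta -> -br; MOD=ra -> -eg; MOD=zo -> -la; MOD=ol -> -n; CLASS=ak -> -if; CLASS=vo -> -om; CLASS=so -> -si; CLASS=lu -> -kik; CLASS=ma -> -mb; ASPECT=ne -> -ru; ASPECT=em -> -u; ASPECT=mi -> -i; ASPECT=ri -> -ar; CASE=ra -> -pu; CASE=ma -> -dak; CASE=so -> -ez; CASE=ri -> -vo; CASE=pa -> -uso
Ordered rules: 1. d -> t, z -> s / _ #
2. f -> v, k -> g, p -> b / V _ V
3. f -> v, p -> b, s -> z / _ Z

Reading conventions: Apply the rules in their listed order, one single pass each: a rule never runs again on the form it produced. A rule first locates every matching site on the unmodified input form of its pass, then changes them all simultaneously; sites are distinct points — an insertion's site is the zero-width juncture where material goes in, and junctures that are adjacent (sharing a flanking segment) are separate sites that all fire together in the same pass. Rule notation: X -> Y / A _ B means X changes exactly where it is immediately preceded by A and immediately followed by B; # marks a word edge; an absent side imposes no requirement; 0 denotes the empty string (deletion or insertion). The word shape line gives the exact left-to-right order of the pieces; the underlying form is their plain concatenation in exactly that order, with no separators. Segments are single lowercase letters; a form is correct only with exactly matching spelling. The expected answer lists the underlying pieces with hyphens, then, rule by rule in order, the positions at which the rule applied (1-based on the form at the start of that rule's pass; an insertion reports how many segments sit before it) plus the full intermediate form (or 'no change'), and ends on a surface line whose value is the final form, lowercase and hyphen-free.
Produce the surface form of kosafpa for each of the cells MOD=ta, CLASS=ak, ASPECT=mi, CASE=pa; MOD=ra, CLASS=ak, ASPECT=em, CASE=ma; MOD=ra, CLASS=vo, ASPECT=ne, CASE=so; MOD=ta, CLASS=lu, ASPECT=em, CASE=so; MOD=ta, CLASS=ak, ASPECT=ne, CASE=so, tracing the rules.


cell MOD=ta, CLASS=ak, ASPECT=mi, CASE=pa:
underlying: kosafpa-i-if-br-uso
1. d -> t, z -> s / _ #: no change
2. f -> v, k -> g, p -> b / V _ V: no change
3. f -> v, p -> b, s -> z / _ Z: fires at position(s) 10: kosafpaiivbruso
surface: kosafpaiivbruso

cell MOD=ra, CLASS=ak, ASPECT=em, CASE=ma:
underlying: kosafpa-u-if-eg-dak
1. d -> t, z -> s / _ #: no change
2. f -> v, k -> g, p -> b / V _ V: fires at position(s) 10: kosafpauivegdak
3. f -> v, p -> b, s -> z / _ Z: no change
surface: kosafpauivegdak

cell MOD=ra, CLASS=vo, ASPECT=ne, CASE=so:
underlying: kosafpa-ru-om-eg-ez
1. d -> t, z -> s / _ #: fires at position(s) 15: kosafparuomeges
2. f -> v, k -> g, p -> b / V _ V: no change
3. f -> v, p -> b, s -> z / _ Z: no change
surface: kosafparuomeges

cell MOD=ta, CLASS=lu, ASPECT=em, CASE=so:
underlying: kosafpa-u-kik-br-ez
1. d -> t, z -> s / _ #: fires at position(s) 15: kosafpaukikbres
2. f -> v, k -> g, p -> b / V _ V: fires at position(s) 9: kosafpaugikbres
3. f -> v, p -> b, s -> z / _ Z: no change
surface: kosafpaugikbres

cell MOD=ta, CLASS=ak, ASPECT=ne, CASE=so:
underlying: kosafpa-ru-if-br-ez
1. d -> t, z -> s / _ #: fires at position(s) 15: kosafparuifbres
2. f -> v, k -> g, p -> b / V _ V: no change
3. f -> v, p -> b, s -> z / _ Z: fires at position(s) 11: kosafparuivbres
surface: kosafparuivbres
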